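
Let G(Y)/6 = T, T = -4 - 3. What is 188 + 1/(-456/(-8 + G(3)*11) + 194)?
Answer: 8614019/45818 ≈ 188.01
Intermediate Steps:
T = -7
G(Y) = -42 (G(Y) = 6*(-7) = -42)
188 + 1/(-456/(-8 + G(3)*11) + 194) = 188 + 1/(-456/(-8 - 42*11) + 194) = 188 + 1/(-456/(-8 - 462) + 194) = 188 + 1/(-456/(-470) + 194) = 188 + 1/(-456*(-1/470) + 194) = 188 + 1/(228/235 + 194) = 188 + 1/(45818/235) = 188 + 235/45818 = 8614019/45818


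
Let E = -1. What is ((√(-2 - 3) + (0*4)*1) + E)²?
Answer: (1 - I*√5)² ≈ -4.0 - 4.4721*I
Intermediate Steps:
((√(-2 - 3) + (0*4)*1) + E)² = ((√(-2 - 3) + (0*4)*1) - 1)² = ((√(-5) + 0*1) - 1)² = ((I*√5 + 0) - 1)² = (I*√5 - 1)² = (-1 + I*√5)²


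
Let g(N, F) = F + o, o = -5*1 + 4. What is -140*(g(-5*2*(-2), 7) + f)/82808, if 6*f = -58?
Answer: 35/5646 ≈ 0.0061991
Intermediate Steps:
f = -29/3 (f = (⅙)*(-58) = -29/3 ≈ -9.6667)
o = -1 (o = -5 + 4 = -1)
g(N, F) = -1 + F (g(N, F) = F - 1 = -1 + F)
-140*(g(-5*2*(-2), 7) + f)/82808 = -140*((-1 + 7) - 29/3)/82808 = -140*(6 - 29/3)*(1/82808) = -140*(-11/3)*(1/82808) = (1540/3)*(1/82808) = 35/5646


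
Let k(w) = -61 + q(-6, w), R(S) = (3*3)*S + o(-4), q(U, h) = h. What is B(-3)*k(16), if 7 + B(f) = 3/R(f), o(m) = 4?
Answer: 7380/23 ≈ 320.87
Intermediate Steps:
R(S) = 4 + 9*S (R(S) = (3*3)*S + 4 = 9*S + 4 = 4 + 9*S)
k(w) = -61 + w
B(f) = -7 + 3/(4 + 9*f)
B(-3)*k(16) = ((-25 - 63*(-3))/(4 + 9*(-3)))*(-61 + 16) = ((-25 + 189)/(4 - 27))*(-45) = (164/(-23))*(-45) = -1/23*164*(-45) = -164/23*(-45) = 7380/23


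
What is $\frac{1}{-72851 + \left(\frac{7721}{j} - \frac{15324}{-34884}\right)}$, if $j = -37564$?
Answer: $- \frac{109198548}{7955197896067} \approx -1.3727 \cdot 10^{-5}$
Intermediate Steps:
$\frac{1}{-72851 + \left(\frac{7721}{j} - \frac{15324}{-34884}\right)} = \frac{1}{-72851 + \left(\frac{7721}{-37564} - \frac{15324}{-34884}\right)} = \frac{1}{-72851 + \left(7721 \left(- \frac{1}{37564}\right) - - \frac{1277}{2907}\right)} = \frac{1}{-72851 + \left(- \frac{7721}{37564} + \frac{1277}{2907}\right)} = \frac{1}{-72851 + \frac{25524281}{109198548}} = \frac{1}{- \frac{7955197896067}{109198548}} = - \frac{109198548}{7955197896067}$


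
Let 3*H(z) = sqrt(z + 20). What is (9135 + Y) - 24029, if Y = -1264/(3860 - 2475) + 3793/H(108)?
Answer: -20629454/1385 + 11379*sqrt(2)/16 ≈ -13889.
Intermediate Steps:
H(z) = sqrt(20 + z)/3 (H(z) = sqrt(z + 20)/3 = sqrt(20 + z)/3)
Y = -1264/1385 + 11379*sqrt(2)/16 (Y = -1264/(3860 - 2475) + 3793/((sqrt(20 + 108)/3)) = -1264/1385 + 3793/((sqrt(128)/3)) = -1264*1/1385 + 3793/(((8*sqrt(2))/3)) = -1264/1385 + 3793/((8*sqrt(2)/3)) = -1264/1385 + 3793*(3*sqrt(2)/16) = -1264/1385 + 11379*sqrt(2)/16 ≈ 1004.9)
(9135 + Y) - 24029 = (9135 + (-1264/1385 + 11379*sqrt(2)/16)) - 24029 = (12650711/1385 + 11379*sqrt(2)/16) - 24029 = -20629454/1385 + 11379*sqrt(2)/16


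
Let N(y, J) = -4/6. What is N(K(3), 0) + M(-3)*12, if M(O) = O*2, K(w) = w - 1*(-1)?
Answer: -218/3 ≈ -72.667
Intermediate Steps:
K(w) = 1 + w (K(w) = w + 1 = 1 + w)
N(y, J) = -⅔ (N(y, J) = -4*⅙ = -⅔)
M(O) = 2*O
N(K(3), 0) + M(-3)*12 = -⅔ + (2*(-3))*12 = -⅔ - 6*12 = -⅔ - 72 = -218/3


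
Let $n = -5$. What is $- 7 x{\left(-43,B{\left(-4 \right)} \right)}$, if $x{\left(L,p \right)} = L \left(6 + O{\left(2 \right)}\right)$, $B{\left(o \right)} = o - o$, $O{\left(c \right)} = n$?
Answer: $301$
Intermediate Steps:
$O{\left(c \right)} = -5$
$B{\left(o \right)} = 0$
$x{\left(L,p \right)} = L$ ($x{\left(L,p \right)} = L \left(6 - 5\right) = L 1 = L$)
$- 7 x{\left(-43,B{\left(-4 \right)} \right)} = \left(-7\right) \left(-43\right) = 301$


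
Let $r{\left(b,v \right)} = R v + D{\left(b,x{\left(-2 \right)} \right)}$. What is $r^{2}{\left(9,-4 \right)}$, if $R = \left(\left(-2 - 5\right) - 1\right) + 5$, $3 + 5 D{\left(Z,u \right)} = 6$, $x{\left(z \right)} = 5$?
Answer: $\frac{3969}{25} \approx 158.76$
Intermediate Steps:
$D{\left(Z,u \right)} = \frac{3}{5}$ ($D{\left(Z,u \right)} = - \frac{3}{5} + \frac{1}{5} \cdot 6 = - \frac{3}{5} + \frac{6}{5} = \frac{3}{5}$)
$R = -3$ ($R = \left(\left(-2 - 5\right) - 1\right) + 5 = \left(-7 - 1\right) + 5 = -8 + 5 = -3$)
$r{\left(b,v \right)} = \frac{3}{5} - 3 v$ ($r{\left(b,v \right)} = - 3 v + \frac{3}{5} = \frac{3}{5} - 3 v$)
$r^{2}{\left(9,-4 \right)} = \left(\frac{3}{5} - -12\right)^{2} = \left(\frac{3}{5} + 12\right)^{2} = \left(\frac{63}{5}\right)^{2} = \frac{3969}{25}$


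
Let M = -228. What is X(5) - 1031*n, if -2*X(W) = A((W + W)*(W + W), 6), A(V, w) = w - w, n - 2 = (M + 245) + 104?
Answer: -126813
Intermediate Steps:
n = 123 (n = 2 + ((-228 + 245) + 104) = 2 + (17 + 104) = 2 + 121 = 123)
A(V, w) = 0
X(W) = 0 (X(W) = -1/2*0 = 0)
X(5) - 1031*n = 0 - 1031*123 = 0 - 126813 = -126813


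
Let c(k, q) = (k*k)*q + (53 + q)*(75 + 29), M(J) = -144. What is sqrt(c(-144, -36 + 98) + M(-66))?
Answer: 2*sqrt(324362) ≈ 1139.1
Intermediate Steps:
c(k, q) = 5512 + 104*q + q*k**2 (c(k, q) = k**2*q + (53 + q)*104 = q*k**2 + (5512 + 104*q) = 5512 + 104*q + q*k**2)
sqrt(c(-144, -36 + 98) + M(-66)) = sqrt((5512 + 104*(-36 + 98) + (-36 + 98)*(-144)**2) - 144) = sqrt((5512 + 104*62 + 62*20736) - 144) = sqrt((5512 + 6448 + 1285632) - 144) = sqrt(1297592 - 144) = sqrt(1297448) = 2*sqrt(324362)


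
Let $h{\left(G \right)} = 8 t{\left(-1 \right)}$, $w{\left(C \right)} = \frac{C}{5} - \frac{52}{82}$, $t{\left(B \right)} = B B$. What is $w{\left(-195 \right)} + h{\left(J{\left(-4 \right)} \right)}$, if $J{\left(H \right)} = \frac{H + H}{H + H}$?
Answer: $- \frac{1297}{41} \approx -31.634$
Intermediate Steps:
$t{\left(B \right)} = B^{2}$
$J{\left(H \right)} = 1$ ($J{\left(H \right)} = \frac{2 H}{2 H} = 2 H \frac{1}{2 H} = 1$)
$w{\left(C \right)} = - \frac{26}{41} + \frac{C}{5}$ ($w{\left(C \right)} = C \frac{1}{5} - \frac{26}{41} = \frac{C}{5} - \frac{26}{41} = - \frac{26}{41} + \frac{C}{5}$)
$h{\left(G \right)} = 8$ ($h{\left(G \right)} = 8 \left(-1\right)^{2} = 8 \cdot 1 = 8$)
$w{\left(-195 \right)} + h{\left(J{\left(-4 \right)} \right)} = \left(- \frac{26}{41} + \frac{1}{5} \left(-195\right)\right) + 8 = \left(- \frac{26}{41} - 39\right) + 8 = - \frac{1625}{41} + 8 = - \frac{1297}{41}$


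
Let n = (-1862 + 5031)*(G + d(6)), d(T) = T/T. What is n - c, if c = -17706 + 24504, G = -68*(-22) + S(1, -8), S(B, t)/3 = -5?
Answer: 4689660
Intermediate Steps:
S(B, t) = -15 (S(B, t) = 3*(-5) = -15)
d(T) = 1
G = 1481 (G = -68*(-22) - 15 = 1496 - 15 = 1481)
c = 6798
n = 4696458 (n = (-1862 + 5031)*(1481 + 1) = 3169*1482 = 4696458)
n - c = 4696458 - 1*6798 = 4696458 - 6798 = 4689660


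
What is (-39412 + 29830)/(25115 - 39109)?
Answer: 4791/6997 ≈ 0.68472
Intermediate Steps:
(-39412 + 29830)/(25115 - 39109) = -9582/(-13994) = -9582*(-1/13994) = 4791/6997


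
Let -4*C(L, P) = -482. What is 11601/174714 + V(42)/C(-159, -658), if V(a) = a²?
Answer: 206395611/14035358 ≈ 14.705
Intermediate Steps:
C(L, P) = 241/2 (C(L, P) = -¼*(-482) = 241/2)
11601/174714 + V(42)/C(-159, -658) = 11601/174714 + 42²/(241/2) = 11601*(1/174714) + 1764*(2/241) = 3867/58238 + 3528/241 = 206395611/14035358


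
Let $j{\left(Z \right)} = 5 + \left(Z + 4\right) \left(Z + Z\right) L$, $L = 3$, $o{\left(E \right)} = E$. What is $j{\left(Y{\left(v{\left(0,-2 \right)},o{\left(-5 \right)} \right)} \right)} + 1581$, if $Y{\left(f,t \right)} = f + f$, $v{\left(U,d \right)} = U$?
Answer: $1586$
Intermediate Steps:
$Y{\left(f,t \right)} = 2 f$
$j{\left(Z \right)} = 5 + 6 Z \left(4 + Z\right)$ ($j{\left(Z \right)} = 5 + \left(Z + 4\right) \left(Z + Z\right) 3 = 5 + \left(4 + Z\right) 2 Z 3 = 5 + 2 Z \left(4 + Z\right) 3 = 5 + 6 Z \left(4 + Z\right)$)
$j{\left(Y{\left(v{\left(0,-2 \right)},o{\left(-5 \right)} \right)} \right)} + 1581 = \left(5 + 6 \left(2 \cdot 0\right)^{2} + 24 \cdot 2 \cdot 0\right) + 1581 = \left(5 + 6 \cdot 0^{2} + 24 \cdot 0\right) + 1581 = \left(5 + 6 \cdot 0 + 0\right) + 1581 = \left(5 + 0 + 0\right) + 1581 = 5 + 1581 = 1586$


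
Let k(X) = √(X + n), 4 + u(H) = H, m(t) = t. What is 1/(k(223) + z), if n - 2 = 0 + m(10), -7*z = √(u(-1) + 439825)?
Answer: -7/(-7*√235 + 2*√109955) ≈ -0.012593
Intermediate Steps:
u(H) = -4 + H
z = -2*√109955/7 (z = -√((-4 - 1) + 439825)/7 = -√(-5 + 439825)/7 = -2*√109955/7 ≈ -94.741)
n = 12 (n = 2 + (0 + 10) = 2 + 10 = 12)
k(X) = √(12 + X) (k(X) = √(X + 12) = √(12 + X))
1/(k(223) + z) = 1/(√(12 + 223) - 2*√109955/7) = 1/(√235 - 2*√109955/7)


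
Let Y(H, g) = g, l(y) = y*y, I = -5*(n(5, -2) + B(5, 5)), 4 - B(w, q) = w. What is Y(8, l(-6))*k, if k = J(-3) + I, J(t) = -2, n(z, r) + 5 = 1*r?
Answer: 1368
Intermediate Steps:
B(w, q) = 4 - w
n(z, r) = -5 + r (n(z, r) = -5 + 1*r = -5 + r)
I = 40 (I = -5*((-5 - 2) + (4 - 1*5)) = -5*(-7 + (4 - 5)) = -5*(-7 - 1) = -5*(-8) = 40)
l(y) = y²
k = 38 (k = -2 + 40 = 38)
Y(8, l(-6))*k = (-6)²*38 = 36*38 = 1368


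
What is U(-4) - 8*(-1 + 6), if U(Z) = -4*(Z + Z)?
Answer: -8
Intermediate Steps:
U(Z) = -8*Z
U(-4) - 8*(-1 + 6) = -8*(-4) - 8*(-1 + 6) = 32 - 8*5 = 32 - 40 = -8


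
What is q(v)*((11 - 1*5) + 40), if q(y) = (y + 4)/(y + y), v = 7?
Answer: 253/7 ≈ 36.143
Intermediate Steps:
q(y) = (4 + y)/(2*y) (q(y) = (4 + y)/((2*y)) = (4 + y)*(1/(2*y)) = (4 + y)/(2*y))
q(v)*((11 - 1*5) + 40) = ((½)*(4 + 7)/7)*((11 - 1*5) + 40) = ((½)*(⅐)*11)*((11 - 5) + 40) = 11*(6 + 40)/14 = (11/14)*46 = 253/7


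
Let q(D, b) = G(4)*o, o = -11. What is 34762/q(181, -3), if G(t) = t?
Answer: -17381/22 ≈ -790.04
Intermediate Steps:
q(D, b) = -44 (q(D, b) = 4*(-11) = -44)
34762/q(181, -3) = 34762/(-44) = 34762*(-1/44) = -17381/22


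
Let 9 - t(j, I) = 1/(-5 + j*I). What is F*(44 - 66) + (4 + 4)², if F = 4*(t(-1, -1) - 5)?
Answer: -310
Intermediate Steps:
t(j, I) = 9 - 1/(-5 + I*j) (t(j, I) = 9 - 1/(-5 + j*I) = 9 - 1/(-5 + I*j))
F = 17 (F = 4*((-46 + 9*(-1)*(-1))/(-5 - 1*(-1)) - 5) = 4*((-46 + 9)/(-5 + 1) - 5) = 4*(-37/(-4) - 5) = 4*(-¼*(-37) - 5) = 4*(37/4 - 5) = 4*(17/4) = 17)
F*(44 - 66) + (4 + 4)² = 17*(44 - 66) + (4 + 4)² = 17*(-22) + 8² = -374 + 64 = -310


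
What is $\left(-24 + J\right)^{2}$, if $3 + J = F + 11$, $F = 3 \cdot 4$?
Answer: $16$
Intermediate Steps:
$F = 12$
$J = 20$ ($J = -3 + \left(12 + 11\right) = -3 + 23 = 20$)
$\left(-24 + J\right)^{2} = \left(-24 + 20\right)^{2} = \left(-4\right)^{2} = 16$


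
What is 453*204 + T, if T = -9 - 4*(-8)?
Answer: 92435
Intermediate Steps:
T = 23 (T = -9 + 32 = 23)
453*204 + T = 453*204 + 23 = 92412 + 23 = 92435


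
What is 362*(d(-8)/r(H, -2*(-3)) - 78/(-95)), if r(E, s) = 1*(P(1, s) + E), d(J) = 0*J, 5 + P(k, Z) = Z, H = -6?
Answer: 28236/95 ≈ 297.22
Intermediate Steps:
P(k, Z) = -5 + Z
d(J) = 0
r(E, s) = -5 + E + s (r(E, s) = 1*((-5 + s) + E) = 1*(-5 + E + s) = -5 + E + s)
362*(d(-8)/r(H, -2*(-3)) - 78/(-95)) = 362*(0/(-5 - 6 - 2*(-3)) - 78/(-95)) = 362*(0/(-5 - 6 + 6) - 78*(-1/95)) = 362*(0/(-5) + 78/95) = 362*(0*(-1/5) + 78/95) = 362*(0 + 78/95) = 362*(78/95) = 28236/95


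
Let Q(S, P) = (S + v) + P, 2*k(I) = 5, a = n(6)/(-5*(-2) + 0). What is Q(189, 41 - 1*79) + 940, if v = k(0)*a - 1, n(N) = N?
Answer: 2183/2 ≈ 1091.5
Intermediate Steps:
a = ⅗ (a = 6/(-5*(-2) + 0) = 6/(10 + 0) = 6/10 = 6*(⅒) = ⅗ ≈ 0.60000)
k(I) = 5/2 (k(I) = (½)*5 = 5/2)
v = ½ (v = (5/2)*(⅗) - 1 = 3/2 - 1 = ½ ≈ 0.50000)
Q(S, P) = ½ + P + S (Q(S, P) = (S + ½) + P = (½ + S) + P = ½ + P + S)
Q(189, 41 - 1*79) + 940 = (½ + (41 - 1*79) + 189) + 940 = (½ + (41 - 79) + 189) + 940 = (½ - 38 + 189) + 940 = 303/2 + 940 = 2183/2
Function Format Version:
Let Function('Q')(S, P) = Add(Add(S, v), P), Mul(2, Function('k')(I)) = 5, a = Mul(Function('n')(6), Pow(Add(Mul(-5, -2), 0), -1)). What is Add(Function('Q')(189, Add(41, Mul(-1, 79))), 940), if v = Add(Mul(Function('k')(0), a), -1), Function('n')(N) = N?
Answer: Rational(2183, 2) ≈ 1091.5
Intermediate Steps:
a = Rational(3, 5) (a = Mul(6, Pow(Add(Mul(-5, -2), 0), -1)) = Mul(6, Pow(Add(10, 0), -1)) = Mul(6, Pow(10, -1)) = Mul(6, Rational(1, 10)) = Rational(3, 5) ≈ 0.60000)
Function('k')(I) = Rational(5, 2) (Function('k')(I) = Mul(Rational(1, 2), 5) = Rational(5, 2))
v = Rational(1, 2) (v = Add(Mul(Rational(5, 2), Rational(3, 5)), -1) = Add(Rational(3, 2), -1) = Rational(1, 2) ≈ 0.50000)
Function('Q')(S, P) = Add(Rational(1, 2), P, S) (Function('Q')(S, P) = Add(Add(S, Rational(1, 2)), P) = Add(Add(Rational(1, 2), S), P) = Add(Rational(1, 2), P, S))
Add(Function('Q')(189, Add(41, Mul(-1, 79))), 940) = Add(Add(Rational(1, 2), Add(41, Mul(-1, 79)), 189), 940) = Add(Add(Rational(1, 2), Add(41, -79), 189), 940) = Add(Add(Rational(1, 2), -38, 189), 940) = Add(Rational(303, 2), 940) = Rational(2183, 2)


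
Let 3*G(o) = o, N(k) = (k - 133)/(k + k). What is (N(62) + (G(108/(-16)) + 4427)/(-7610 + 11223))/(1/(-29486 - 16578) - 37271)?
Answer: -3364353336/192292501194035 ≈ -1.7496e-5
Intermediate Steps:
N(k) = (-133 + k)/(2*k) (N(k) = (-133 + k)/((2*k)) = (-133 + k)*(1/(2*k)) = (-133 + k)/(2*k))
G(o) = o/3
(N(62) + (G(108/(-16)) + 4427)/(-7610 + 11223))/(1/(-29486 - 16578) - 37271) = ((1/2)*(-133 + 62)/62 + ((108/(-16))/3 + 4427)/(-7610 + 11223))/(1/(-29486 - 16578) - 37271) = ((1/2)*(1/62)*(-71) + ((108*(-1/16))/3 + 4427)/3613)/(1/(-46064) - 37271) = (-71/124 + ((1/3)*(-27/4) + 4427)*(1/3613))/(-1/46064 - 37271) = (-71/124 + (-9/4 + 4427)*(1/3613))/(-1716851345/46064) = (-71/124 + (17699/4)*(1/3613))*(-46064/1716851345) = (-71/124 + 17699/14452)*(-46064/1716851345) = (146073/224006)*(-46064/1716851345) = -3364353336/192292501194035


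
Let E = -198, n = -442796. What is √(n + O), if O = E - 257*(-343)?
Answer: 3*I*√39427 ≈ 595.69*I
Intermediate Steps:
O = 87953 (O = -198 - 257*(-343) = -198 + 88151 = 87953)
√(n + O) = √(-442796 + 87953) = √(-354843) = 3*I*√39427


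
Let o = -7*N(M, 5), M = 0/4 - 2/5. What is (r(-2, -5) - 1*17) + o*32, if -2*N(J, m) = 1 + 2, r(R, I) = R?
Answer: 317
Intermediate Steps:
M = -⅖ (M = 0*(¼) - 2*⅕ = 0 - ⅖ = -⅖ ≈ -0.40000)
N(J, m) = -3/2 (N(J, m) = -(1 + 2)/2 = -½*3 = -3/2)
o = 21/2 (o = -7*(-3/2) = 21/2 ≈ 10.500)
(r(-2, -5) - 1*17) + o*32 = (-2 - 1*17) + (21/2)*32 = (-2 - 17) + 336 = -19 + 336 = 317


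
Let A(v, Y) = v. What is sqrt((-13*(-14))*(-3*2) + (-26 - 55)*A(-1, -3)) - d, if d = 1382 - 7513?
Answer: 6131 + I*sqrt(1011) ≈ 6131.0 + 31.796*I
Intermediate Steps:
d = -6131
sqrt((-13*(-14))*(-3*2) + (-26 - 55)*A(-1, -3)) - d = sqrt((-13*(-14))*(-3*2) + (-26 - 55)*(-1)) - 1*(-6131) = sqrt(182*(-6) - 81*(-1)) + 6131 = sqrt(-1092 + 81) + 6131 = sqrt(-1011) + 6131 = I*sqrt(1011) + 6131 = 6131 + I*sqrt(1011)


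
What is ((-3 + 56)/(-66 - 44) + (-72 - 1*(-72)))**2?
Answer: 2809/12100 ≈ 0.23215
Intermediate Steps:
((-3 + 56)/(-66 - 44) + (-72 - 1*(-72)))**2 = (53/(-110) + (-72 + 72))**2 = (53*(-1/110) + 0)**2 = (-53/110 + 0)**2 = (-53/110)**2 = 2809/12100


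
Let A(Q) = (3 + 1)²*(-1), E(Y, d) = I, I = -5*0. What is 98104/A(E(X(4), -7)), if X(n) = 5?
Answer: -12263/2 ≈ -6131.5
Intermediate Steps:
I = 0
E(Y, d) = 0
A(Q) = -16 (A(Q) = 4²*(-1) = 16*(-1) = -16)
98104/A(E(X(4), -7)) = 98104/(-16) = 98104*(-1/16) = -12263/2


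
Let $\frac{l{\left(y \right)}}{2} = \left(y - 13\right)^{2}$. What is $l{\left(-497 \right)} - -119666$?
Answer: $639866$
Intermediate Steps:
$l{\left(y \right)} = 2 \left(-13 + y\right)^{2}$ ($l{\left(y \right)} = 2 \left(y - 13\right)^{2} = 2 \left(-13 + y\right)^{2}$)
$l{\left(-497 \right)} - -119666 = 2 \left(-13 - 497\right)^{2} - -119666 = 2 \left(-510\right)^{2} + 119666 = 2 \cdot 260100 + 119666 = 520200 + 119666 = 639866$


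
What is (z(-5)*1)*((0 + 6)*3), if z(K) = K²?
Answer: 450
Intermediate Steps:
(z(-5)*1)*((0 + 6)*3) = ((-5)²*1)*((0 + 6)*3) = (25*1)*(6*3) = 25*18 = 450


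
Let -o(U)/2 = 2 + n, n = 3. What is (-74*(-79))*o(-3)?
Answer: -58460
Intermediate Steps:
o(U) = -10 (o(U) = -2*(2 + 3) = -2*5 = -10)
(-74*(-79))*o(-3) = -74*(-79)*(-10) = 5846*(-10) = -58460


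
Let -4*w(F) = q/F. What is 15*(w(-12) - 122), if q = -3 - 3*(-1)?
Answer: -1830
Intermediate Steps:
q = 0 (q = -3 + 3 = 0)
w(F) = 0 (w(F) = -0/F = -¼*0 = 0)
15*(w(-12) - 122) = 15*(0 - 122) = 15*(-122) = -1830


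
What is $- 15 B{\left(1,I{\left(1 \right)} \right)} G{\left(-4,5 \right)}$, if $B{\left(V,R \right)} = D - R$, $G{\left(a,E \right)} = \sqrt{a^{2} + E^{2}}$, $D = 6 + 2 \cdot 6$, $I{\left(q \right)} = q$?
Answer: $- 255 \sqrt{41} \approx -1632.8$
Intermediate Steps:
$D = 18$ ($D = 6 + 12 = 18$)
$G{\left(a,E \right)} = \sqrt{E^{2} + a^{2}}$
$B{\left(V,R \right)} = 18 - R$
$- 15 B{\left(1,I{\left(1 \right)} \right)} G{\left(-4,5 \right)} = - 15 \left(18 - 1\right) \sqrt{5^{2} + \left(-4\right)^{2}} = - 15 \left(18 - 1\right) \sqrt{25 + 16} = \left(-15\right) 17 \sqrt{41} = - 255 \sqrt{41}$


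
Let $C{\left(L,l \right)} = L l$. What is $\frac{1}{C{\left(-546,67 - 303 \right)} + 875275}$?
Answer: $\frac{1}{1004131} \approx 9.9589 \cdot 10^{-7}$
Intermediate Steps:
$\frac{1}{C{\left(-546,67 - 303 \right)} + 875275} = \frac{1}{- 546 \left(67 - 303\right) + 875275} = \frac{1}{\left(-546\right) \left(-236\right) + 875275} = \frac{1}{128856 + 875275} = \frac{1}{1004131}$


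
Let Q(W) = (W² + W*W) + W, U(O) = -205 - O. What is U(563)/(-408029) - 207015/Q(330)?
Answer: -5620039973/5933557718 ≈ -0.94716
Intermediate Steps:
Q(W) = W + 2*W² (Q(W) = (W² + W²) + W = 2*W² + W = W + 2*W²)
U(563)/(-408029) - 207015/Q(330) = (-205 - 1*563)/(-408029) - 207015*1/(330*(1 + 2*330)) = (-205 - 563)*(-1/408029) - 207015*1/(330*(1 + 660)) = -768*(-1/408029) - 207015/(330*661) = 768/408029 - 207015/218130 = 768/408029 - 207015*1/218130 = 768/408029 - 13801/14542 = -5620039973/5933557718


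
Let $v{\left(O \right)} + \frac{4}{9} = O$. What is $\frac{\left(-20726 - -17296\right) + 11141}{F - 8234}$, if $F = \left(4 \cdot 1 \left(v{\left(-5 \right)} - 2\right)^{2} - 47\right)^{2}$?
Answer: $\frac{50591871}{146170927} \approx 0.34611$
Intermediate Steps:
$v{\left(O \right)} = - \frac{4}{9} + O$
$F = \frac{200194201}{6561}$ ($F = \left(4 \cdot 1 \left(\left(- \frac{4}{9} - 5\right) - 2\right)^{2} - 47\right)^{2} = \left(4 \left(- \frac{49}{9} - 2\right)^{2} - 47\right)^{2} = \left(4 \left(- \frac{67}{9}\right)^{2} - 47\right)^{2} = \left(4 \cdot \frac{4489}{81} - 47\right)^{2} = \left(\frac{17956}{81} - 47\right)^{2} = \left(\frac{14149}{81}\right)^{2} = \frac{200194201}{6561} \approx 30513.0$)
$\frac{\left(-20726 - -17296\right) + 11141}{F - 8234} = \frac{\left(-20726 - -17296\right) + 11141}{\frac{200194201}{6561} - 8234} = \frac{\left(-20726 + 17296\right) + 11141}{\frac{146170927}{6561}} = \left(-3430 + 11141\right) \frac{6561}{146170927} = 7711 \cdot \frac{6561}{146170927} = \frac{50591871}{146170927}$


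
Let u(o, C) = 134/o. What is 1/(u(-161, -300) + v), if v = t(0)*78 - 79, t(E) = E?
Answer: -161/12853 ≈ -0.012526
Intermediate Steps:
v = -79 (v = 0*78 - 79 = 0 - 79 = -79)
1/(u(-161, -300) + v) = 1/(134/(-161) - 79) = 1/(134*(-1/161) - 79) = 1/(-134/161 - 79) = 1/(-12853/161) = -161/12853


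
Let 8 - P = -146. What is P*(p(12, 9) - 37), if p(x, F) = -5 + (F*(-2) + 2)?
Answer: -8932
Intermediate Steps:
P = 154 (P = 8 - 1*(-146) = 8 + 146 = 154)
p(x, F) = -3 - 2*F (p(x, F) = -5 + (-2*F + 2) = -5 + (2 - 2*F) = -3 - 2*F)
P*(p(12, 9) - 37) = 154*((-3 - 2*9) - 37) = 154*((-3 - 18) - 37) = 154*(-21 - 37) = 154*(-58) = -8932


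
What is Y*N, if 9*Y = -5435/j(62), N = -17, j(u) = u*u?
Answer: 92395/34596 ≈ 2.6707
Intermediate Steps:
j(u) = u²
Y = -5435/34596 (Y = (-5435/(62²))/9 = (-5435/3844)/9 = (-5435*1/3844)/9 = (⅑)*(-5435/3844) = -5435/34596 ≈ -0.15710)
Y*N = -5435/34596*(-17) = 92395/34596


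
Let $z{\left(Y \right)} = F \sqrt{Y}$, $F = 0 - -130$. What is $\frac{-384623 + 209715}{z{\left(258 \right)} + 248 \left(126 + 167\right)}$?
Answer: $- \frac{1588689364}{659462087} + \frac{2842255 \sqrt{258}}{659462087} \approx -2.3398$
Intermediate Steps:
$F = 130$ ($F = 0 + 130 = 130$)
$z{\left(Y \right)} = 130 \sqrt{Y}$
$\frac{-384623 + 209715}{z{\left(258 \right)} + 248 \left(126 + 167\right)} = \frac{-384623 + 209715}{130 \sqrt{258} + 248 \left(126 + 167\right)} = - \frac{174908}{130 \sqrt{258} + 248 \cdot 293} = - \frac{174908}{130 \sqrt{258} + 72664} = - \frac{174908}{72664 + 130 \sqrt{258}}$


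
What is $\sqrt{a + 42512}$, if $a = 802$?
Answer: $\sqrt{43314} \approx 208.12$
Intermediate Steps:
$\sqrt{a + 42512} = \sqrt{802 + 42512} = \sqrt{43314}$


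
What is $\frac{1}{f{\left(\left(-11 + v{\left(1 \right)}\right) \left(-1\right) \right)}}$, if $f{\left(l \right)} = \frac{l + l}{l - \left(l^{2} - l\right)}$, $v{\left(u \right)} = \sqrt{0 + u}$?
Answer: $-4$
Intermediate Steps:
$v{\left(u \right)} = \sqrt{u}$
$f{\left(l \right)} = \frac{2 l}{- l^{2} + 2 l}$
$\frac{1}{f{\left(\left(-11 + v{\left(1 \right)}\right) \left(-1\right) \right)}} = \frac{1}{\left(-2\right) \frac{1}{-2 + \left(-11 + \sqrt{1}\right) \left(-1\right)}} = \frac{1}{\left(-2\right) \frac{1}{-2 + \left(-11 + 1\right) \left(-1\right)}} = \frac{1}{\left(-2\right) \frac{1}{-2 - -10}} = \frac{1}{\left(-2\right) \frac{1}{-2 + 10}} = \frac{1}{\left(-2\right) \frac{1}{8}} = \frac{1}{- \frac{1}{4}} = -4$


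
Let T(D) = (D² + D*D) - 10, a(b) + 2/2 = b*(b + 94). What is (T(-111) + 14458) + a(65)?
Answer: 49424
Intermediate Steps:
a(b) = -1 + b*(94 + b) (a(b) = -1 + b*(b + 94) = -1 + b*(94 + b))
T(D) = -10 + 2*D² (T(D) = (D² + D²) - 10 = 2*D² - 10 = -10 + 2*D²)
(T(-111) + 14458) + a(65) = ((-10 + 2*(-111)²) + 14458) + (-1 + 65² + 94*65) = ((-10 + 2*12321) + 14458) + (-1 + 4225 + 6110) = ((-10 + 24642) + 14458) + 10334 = (24632 + 14458) + 10334 = 39090 + 10334 = 49424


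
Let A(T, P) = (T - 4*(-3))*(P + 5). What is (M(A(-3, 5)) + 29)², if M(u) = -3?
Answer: 676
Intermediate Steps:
A(T, P) = (5 + P)*(12 + T) (A(T, P) = (T + 12)*(5 + P) = (12 + T)*(5 + P) = (5 + P)*(12 + T))
(M(A(-3, 5)) + 29)² = (-3 + 29)² = 26² = 676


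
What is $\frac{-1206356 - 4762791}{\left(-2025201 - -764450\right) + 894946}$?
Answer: $\frac{5969147}{365805} \approx 16.318$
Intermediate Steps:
$\frac{-1206356 - 4762791}{\left(-2025201 - -764450\right) + 894946} = - \frac{5969147}{\left(-2025201 + 764450\right) + 894946} = - \frac{5969147}{-1260751 + 894946} = - \frac{5969147}{-365805} = \left(-5969147\right) \left(- \frac{1}{365805}\right) = \frac{5969147}{365805}$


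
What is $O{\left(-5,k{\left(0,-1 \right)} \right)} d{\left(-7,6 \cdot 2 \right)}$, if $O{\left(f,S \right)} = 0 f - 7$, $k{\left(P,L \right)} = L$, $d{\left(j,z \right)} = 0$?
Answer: $0$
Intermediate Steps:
$O{\left(f,S \right)} = -7$ ($O{\left(f,S \right)} = 0 - 7 = -7$)
$O{\left(-5,k{\left(0,-1 \right)} \right)} d{\left(-7,6 \cdot 2 \right)} = \left(-7\right) 0 = 0$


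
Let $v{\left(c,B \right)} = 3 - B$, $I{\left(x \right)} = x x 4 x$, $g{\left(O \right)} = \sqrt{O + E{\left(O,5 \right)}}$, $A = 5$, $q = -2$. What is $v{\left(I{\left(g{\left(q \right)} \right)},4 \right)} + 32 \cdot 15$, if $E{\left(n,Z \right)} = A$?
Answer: $479$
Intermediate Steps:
$E{\left(n,Z \right)} = 5$
$g{\left(O \right)} = \sqrt{5 + O}$ ($g{\left(O \right)} = \sqrt{O + 5} = \sqrt{5 + O}$)
$I{\left(x \right)} = 4 x^{3}$ ($I{\left(x \right)} = x^{2} \cdot 4 x = 4 x^{2} x = 4 x^{3}$)
$v{\left(I{\left(g{\left(q \right)} \right)},4 \right)} + 32 \cdot 15 = \left(3 - 4\right) + 32 \cdot 15 = \left(3 - 4\right) + 480 = -1 + 480 = 479$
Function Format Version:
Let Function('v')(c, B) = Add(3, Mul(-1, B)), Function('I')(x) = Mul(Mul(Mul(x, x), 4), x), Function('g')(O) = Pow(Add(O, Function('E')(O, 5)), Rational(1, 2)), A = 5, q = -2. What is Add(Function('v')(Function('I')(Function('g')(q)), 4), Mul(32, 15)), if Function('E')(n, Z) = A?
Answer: 479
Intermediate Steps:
Function('E')(n, Z) = 5
Function('g')(O) = Pow(Add(5, O), Rational(1, 2)) (Function('g')(O) = Pow(Add(O, 5), Rational(1, 2)) = Pow(Add(5, O), Rational(1, 2)))
Function('I')(x) = Mul(4, Pow(x, 3)) (Function('I')(x) = Mul(Mul(Pow(x, 2), 4), x) = Mul(Mul(4, Pow(x, 2)), x) = Mul(4, Pow(x, 3)))
Add(Function('v')(Function('I')(Function('g')(q)), 4), Mul(32, 15)) = Add(Add(3, Mul(-1, 4)), Mul(32, 15)) = Add(Add(3, -4), 480) = Add(-1, 480) = 479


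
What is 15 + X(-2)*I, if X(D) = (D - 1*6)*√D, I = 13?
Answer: 15 - 104*I*√2 ≈ 15.0 - 147.08*I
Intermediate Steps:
X(D) = √D*(-6 + D) (X(D) = (D - 6)*√D = (-6 + D)*√D = √D*(-6 + D))
15 + X(-2)*I = 15 + (√(-2)*(-6 - 2))*13 = 15 + ((I*√2)*(-8))*13 = 15 - 8*I*√2*13 = 15 - 104*I*√2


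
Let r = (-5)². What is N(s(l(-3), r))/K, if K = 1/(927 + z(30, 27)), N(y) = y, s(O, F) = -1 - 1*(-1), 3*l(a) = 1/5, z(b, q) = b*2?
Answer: 0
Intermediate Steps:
r = 25
z(b, q) = 2*b
l(a) = 1/15 (l(a) = (⅓)/5 = (⅓)*(⅕) = 1/15)
s(O, F) = 0 (s(O, F) = -1 + 1 = 0)
K = 1/987 (K = 1/(927 + 2*30) = 1/(927 + 60) = 1/987 ≈ 0.0010132)
N(s(l(-3), r))/K = 0/(1/987) = 0*987 = 0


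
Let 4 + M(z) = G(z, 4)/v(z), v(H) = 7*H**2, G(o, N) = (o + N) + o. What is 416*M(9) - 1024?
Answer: -1514944/567 ≈ -2671.9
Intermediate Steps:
G(o, N) = N + 2*o (G(o, N) = (N + o) + o = N + 2*o)
M(z) = -4 + (4 + 2*z)/(7*z**2) (M(z) = -4 + (4 + 2*z)/((7*z**2)) = -4 + (4 + 2*z)*(1/(7*z**2)) = -4 + (4 + 2*z)/(7*z**2))
416*M(9) - 1024 = 416*(-4 + (2/7)/9 + (4/7)/9**2) - 1024 = 416*(-4 + (2/7)*(1/9) + (4/7)*(1/81)) - 1024 = 416*(-4 + 2/63 + 4/567) - 1024 = 416*(-2246/567) - 1024 = -934336/567 - 1024 = -1514944/567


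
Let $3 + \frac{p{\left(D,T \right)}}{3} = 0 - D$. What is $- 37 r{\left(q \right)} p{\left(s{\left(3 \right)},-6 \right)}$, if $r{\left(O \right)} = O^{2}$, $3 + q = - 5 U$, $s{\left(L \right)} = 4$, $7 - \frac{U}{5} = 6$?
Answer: $609168$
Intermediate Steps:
$U = 5$ ($U = 35 - 30 = 5$)
$p{\left(D,T \right)} = -9 - 3 D$ ($p{\left(D,T \right)} = -9 + 3 \left(0 - D\right) = -9 + 3 \left(- D\right) = -9 - 3 D$)
$q = -28$ ($q = -3 - 25 = -28$)
$- 37 r{\left(q \right)} p{\left(s{\left(3 \right)},-6 \right)} = - 37 \left(-28\right)^{2} \left(-9 - 12\right) = \left(-37\right) 784 \left(-9 - 12\right) = \left(-29008\right) \left(-21\right) = 609168$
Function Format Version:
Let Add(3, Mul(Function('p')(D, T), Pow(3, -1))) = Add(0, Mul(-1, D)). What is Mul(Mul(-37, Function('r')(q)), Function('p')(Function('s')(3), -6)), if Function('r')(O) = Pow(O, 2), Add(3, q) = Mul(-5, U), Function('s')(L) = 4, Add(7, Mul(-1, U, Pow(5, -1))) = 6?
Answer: 609168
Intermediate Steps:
U = 5 (U = Add(35, Mul(-5, 6)) = Add(35, -30) = 5)
Function('p')(D, T) = Add(-9, Mul(-3, D)) (Function('p')(D, T) = Add(-9, Mul(3, Add(0, Mul(-1, D)))) = Add(-9, Mul(3, Mul(-1, D))) = Add(-9, Mul(-3, D)))
q = -28 (q = Add(-3, Mul(-5, 5)) = Add(-3, -25) = -28)
Mul(Mul(-37, Function('r')(q)), Function('p')(Function('s')(3), -6)) = Mul(Mul(-37, Pow(-28, 2)), Add(-9, Mul(-3, 4))) = Mul(Mul(-37, 784), Add(-9, -12)) = Mul(-29008, -21) = 609168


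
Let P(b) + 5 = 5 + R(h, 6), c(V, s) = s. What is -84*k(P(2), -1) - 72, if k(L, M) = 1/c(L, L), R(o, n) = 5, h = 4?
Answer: -444/5 ≈ -88.800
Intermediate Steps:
P(b) = 5 (P(b) = -5 + (5 + 5) = -5 + 10 = 5)
k(L, M) = 1/L
-84*k(P(2), -1) - 72 = -84/5 - 72 = -444/5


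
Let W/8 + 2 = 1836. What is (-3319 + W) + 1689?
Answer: 13042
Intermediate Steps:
W = 14672 (W = -16 + 8*1836 = -16 + 14688 = 14672)
(-3319 + W) + 1689 = (-3319 + 14672) + 1689 = 11353 + 1689 = 13042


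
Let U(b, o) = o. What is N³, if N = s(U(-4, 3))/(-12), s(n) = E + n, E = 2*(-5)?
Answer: 343/1728 ≈ 0.19850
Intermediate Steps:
E = -10
s(n) = -10 + n
N = 7/12 (N = (-10 + 3)/(-12) = -7*(-1/12) = 7/12 ≈ 0.58333)
N³ = (7/12)³ = 343/1728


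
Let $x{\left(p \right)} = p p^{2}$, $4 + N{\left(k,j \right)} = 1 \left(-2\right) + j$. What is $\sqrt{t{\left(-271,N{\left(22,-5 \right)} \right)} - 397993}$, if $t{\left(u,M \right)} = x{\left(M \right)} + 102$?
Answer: $3 i \sqrt{44358} \approx 631.84 i$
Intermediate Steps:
$N{\left(k,j \right)} = -6 + j$ ($N{\left(k,j \right)} = -4 + \left(1 \left(-2\right) + j\right) = -4 + \left(-2 + j\right) = -6 + j$)
$x{\left(p \right)} = p^{3}$
$t{\left(u,M \right)} = 102 + M^{3}$ ($t{\left(u,M \right)} = M^{3} + 102 = 102 + M^{3}$)
$\sqrt{t{\left(-271,N{\left(22,-5 \right)} \right)} - 397993} = \sqrt{\left(102 + \left(-6 - 5\right)^{3}\right) - 397993} = \sqrt{\left(102 + \left(-11\right)^{3}\right) - 397993} = \sqrt{\left(102 - 1331\right) - 397993} = \sqrt{-1229 - 397993} = \sqrt{-399222} = 3 i \sqrt{44358}$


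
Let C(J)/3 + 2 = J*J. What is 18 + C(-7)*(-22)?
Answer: -3084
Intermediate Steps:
C(J) = -6 + 3*J² (C(J) = -6 + 3*(J*J) = -6 + 3*J²)
18 + C(-7)*(-22) = 18 + (-6 + 3*(-7)²)*(-22) = 18 + (-6 + 3*49)*(-22) = 18 + (-6 + 147)*(-22) = 18 + 141*(-22) = 18 - 3102 = -3084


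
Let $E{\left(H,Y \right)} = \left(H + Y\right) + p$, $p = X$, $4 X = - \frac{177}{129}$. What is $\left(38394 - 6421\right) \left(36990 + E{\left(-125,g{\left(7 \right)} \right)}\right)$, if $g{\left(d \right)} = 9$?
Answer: $\frac{202781366737}{172} \approx 1.179 \cdot 10^{9}$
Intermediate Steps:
$X = - \frac{59}{172}$ ($X = \frac{\left(-177\right) \frac{1}{129}}{4} = \frac{1}{4} \left(- \frac{59}{43}\right) = - \frac{59}{172} \approx -0.34302$)
$p = - \frac{59}{172} \approx -0.34302$
$E{\left(H,Y \right)} = - \frac{59}{172} + H + Y$ ($E{\left(H,Y \right)} = \left(H + Y\right) - \frac{59}{172} = - \frac{59}{172} + H + Y$)
$\left(38394 - 6421\right) \left(36990 + E{\left(-125,g{\left(7 \right)} \right)}\right) = \left(38394 - 6421\right) \left(36990 - \frac{20011}{172}\right) = 31973 \left(36990 - \frac{20011}{172}\right) = 31973 \cdot \frac{6342269}{172} = \frac{202781366737}{172}$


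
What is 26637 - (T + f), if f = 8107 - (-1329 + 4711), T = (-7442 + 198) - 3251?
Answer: 32407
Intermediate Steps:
T = -10495 (T = -7244 - 3251 = -10495)
f = 4725 (f = 8107 - 1*3382 = 8107 - 3382 = 4725)
26637 - (T + f) = 26637 - (-10495 + 4725) = 26637 - 1*(-5770) = 26637 + 5770 = 32407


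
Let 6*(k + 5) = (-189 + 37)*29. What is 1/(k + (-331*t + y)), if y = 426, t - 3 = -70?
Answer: 3/65590 ≈ 4.5739e-5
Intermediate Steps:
t = -67 (t = 3 - 70 = -67)
k = -2219/3 (k = -5 + ((-189 + 37)*29)/6 = -5 + (-152*29)/6 = -5 + (⅙)*(-4408) = -5 - 2204/3 = -2219/3 ≈ -739.67)
1/(k + (-331*t + y)) = 1/(-2219/3 + (-331*(-67) + 426)) = 1/(-2219/3 + (22177 + 426)) = 1/(-2219/3 + 22603) = 1/(65590/3) = 3/65590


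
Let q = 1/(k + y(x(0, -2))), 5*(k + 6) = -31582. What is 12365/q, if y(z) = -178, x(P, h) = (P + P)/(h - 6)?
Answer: -80377446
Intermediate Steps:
x(P, h) = 2*P/(-6 + h) (x(P, h) = (2*P)/(-6 + h) = 2*P/(-6 + h))
k = -31612/5 (k = -6 + (1/5)*(-31582) = -6 - 31582/5 = -31612/5 ≈ -6322.4)
q = -5/32502 (q = 1/(-31612/5 - 178) = 1/(-32502/5) = -5/32502 ≈ -0.00015384)
12365/q = 12365/(-5/32502) = 12365*(-32502/5) = -80377446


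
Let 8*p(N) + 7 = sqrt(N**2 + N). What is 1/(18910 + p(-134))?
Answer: 1210184/22883502707 - 8*sqrt(17822)/22883502707 ≈ 5.2838e-5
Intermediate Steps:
p(N) = -7/8 + sqrt(N + N**2)/8 (p(N) = -7/8 + sqrt(N**2 + N)/8 = -7/8 + sqrt(N + N**2)/8)
1/(18910 + p(-134)) = 1/(18910 + (-7/8 + sqrt(-134*(1 - 134))/8)) = 1/(18910 + (-7/8 + sqrt(-134*(-133))/8)) = 1/(18910 + (-7/8 + sqrt(17822)/8)) = 1/(151273/8 + sqrt(17822)/8)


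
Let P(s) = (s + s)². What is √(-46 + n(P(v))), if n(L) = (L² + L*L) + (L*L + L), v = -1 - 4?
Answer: √30054 ≈ 173.36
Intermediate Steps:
v = -5
P(s) = 4*s² (P(s) = (2*s)² = 4*s²)
n(L) = L + 3*L² (n(L) = (L² + L²) + (L² + L) = 2*L² + (L + L²) = L + 3*L²)
√(-46 + n(P(v))) = √(-46 + (4*(-5)²)*(1 + 3*(4*(-5)²))) = √(-46 + (4*25)*(1 + 3*(4*25))) = √(-46 + 100*(1 + 3*100)) = √(-46 + 100*(1 + 300)) = √(-46 + 100*301) = √(-46 + 30100) = √30054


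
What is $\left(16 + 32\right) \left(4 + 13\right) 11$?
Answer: $8976$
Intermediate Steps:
$\left(16 + 32\right) \left(4 + 13\right) 11 = 48 \cdot 17 \cdot 11 = 816 \cdot 11 = 8976$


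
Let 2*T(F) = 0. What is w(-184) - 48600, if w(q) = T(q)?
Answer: -48600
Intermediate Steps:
T(F) = 0 (T(F) = (½)*0 = 0)
w(q) = 0
w(-184) - 48600 = 0 - 48600 = -48600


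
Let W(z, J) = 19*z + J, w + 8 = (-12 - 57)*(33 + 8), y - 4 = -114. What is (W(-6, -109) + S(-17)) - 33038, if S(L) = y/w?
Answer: -94361347/2837 ≈ -33261.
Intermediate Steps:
y = -110 (y = 4 - 114 = -110)
w = -2837 (w = -8 + (-12 - 57)*(33 + 8) = -8 - 69*41 = -8 - 2829 = -2837)
S(L) = 110/2837 (S(L) = -110/(-2837) = -110*(-1/2837) = 110/2837)
W(z, J) = J + 19*z
(W(-6, -109) + S(-17)) - 33038 = ((-109 + 19*(-6)) + 110/2837) - 33038 = ((-109 - 114) + 110/2837) - 33038 = (-223 + 110/2837) - 33038 = -632541/2837 - 33038 = -94361347/2837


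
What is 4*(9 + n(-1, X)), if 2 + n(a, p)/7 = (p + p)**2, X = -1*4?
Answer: 1772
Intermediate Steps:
X = -4
n(a, p) = -14 + 28*p**2 (n(a, p) = -14 + 7*(p + p)**2 = -14 + 7*(2*p)**2 = -14 + 7*(4*p**2) = -14 + 28*p**2)
4*(9 + n(-1, X)) = 4*(9 + (-14 + 28*(-4)**2)) = 4*(9 + (-14 + 28*16)) = 4*(9 + (-14 + 448)) = 4*(9 + 434) = 4*443 = 1772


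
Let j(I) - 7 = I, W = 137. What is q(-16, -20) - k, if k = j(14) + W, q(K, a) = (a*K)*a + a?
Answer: -6578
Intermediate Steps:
q(K, a) = a + K*a**2 (q(K, a) = (K*a)*a + a = K*a**2 + a = a + K*a**2)
j(I) = 7 + I
k = 158 (k = (7 + 14) + 137 = 21 + 137 = 158)
q(-16, -20) - k = -20*(1 - 16*(-20)) - 1*158 = -20*(1 + 320) - 158 = -20*321 - 158 = -6420 - 158 = -6578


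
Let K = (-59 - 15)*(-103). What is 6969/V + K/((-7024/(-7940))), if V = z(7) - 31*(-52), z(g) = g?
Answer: 12253586647/1421482 ≈ 8620.3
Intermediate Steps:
V = 1619 (V = 7 - 31*(-52) = 7 + 1612 = 1619)
K = 7622 (K = -74*(-103) = 7622)
6969/V + K/((-7024/(-7940))) = 6969/1619 + 7622/((-7024/(-7940))) = 6969*(1/1619) + 7622/((-7024*(-1/7940))) = 6969/1619 + 7622/(1756/1985) = 6969/1619 + 7622*(1985/1756) = 6969/1619 + 7564835/878 = 12253586647/1421482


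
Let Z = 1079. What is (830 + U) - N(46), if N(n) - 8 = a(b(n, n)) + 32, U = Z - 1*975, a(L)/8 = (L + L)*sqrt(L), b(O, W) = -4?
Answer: 894 + 128*I ≈ 894.0 + 128.0*I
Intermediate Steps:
a(L) = 16*L**(3/2) (a(L) = 8*((L + L)*sqrt(L)) = 8*((2*L)*sqrt(L)) = 8*(2*L**(3/2)) = 16*L**(3/2))
U = 104 (U = 1079 - 1*975 = 1079 - 975 = 104)
N(n) = 40 - 128*I (N(n) = 8 + (16*(-4)**(3/2) + 32) = 8 + (16*(-8*I) + 32) = 8 + (-128*I + 32) = 8 + (32 - 128*I) = 40 - 128*I)
(830 + U) - N(46) = (830 + 104) - (40 - 128*I) = 934 + (-40 + 128*I) = 894 + 128*I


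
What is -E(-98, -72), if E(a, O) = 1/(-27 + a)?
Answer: 1/125 ≈ 0.0080000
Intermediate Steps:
-E(-98, -72) = -1/(-27 - 98) = -1/(-125) = -1*(-1/125) = 1/125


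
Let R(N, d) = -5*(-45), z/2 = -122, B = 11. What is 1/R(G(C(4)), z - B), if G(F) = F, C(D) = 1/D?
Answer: 1/225 ≈ 0.0044444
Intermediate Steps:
C(D) = 1/D
z = -244 (z = 2*(-122) = -244)
R(N, d) = 225
1/R(G(C(4)), z - B) = 1/225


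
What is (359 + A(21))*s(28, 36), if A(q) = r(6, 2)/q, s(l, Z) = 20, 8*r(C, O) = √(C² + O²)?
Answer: 7180 + 5*√10/21 ≈ 7180.8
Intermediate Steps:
r(C, O) = √(C² + O²)/8
A(q) = √10/(4*q) (A(q) = (√(6² + 2²)/8)/q = (√(36 + 4)/8)/q = (√40/8)/q = ((2*√10)/8)/q = (√10/4)/q = √10/(4*q))
(359 + A(21))*s(28, 36) = (359 + (¼)*√10/21)*20 = (359 + (¼)*√10*(1/21))*20 = (359 + √10/84)*20 = 7180 + 5*√10/21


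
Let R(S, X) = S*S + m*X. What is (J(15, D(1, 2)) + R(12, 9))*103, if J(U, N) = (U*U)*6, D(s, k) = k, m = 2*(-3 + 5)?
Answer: 157590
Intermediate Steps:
m = 4 (m = 2*2 = 4)
J(U, N) = 6*U² (J(U, N) = U²*6 = 6*U²)
R(S, X) = S² + 4*X (R(S, X) = S*S + 4*X = S² + 4*X)
(J(15, D(1, 2)) + R(12, 9))*103 = (6*15² + (12² + 4*9))*103 = (6*225 + (144 + 36))*103 = (1350 + 180)*103 = 1530*103 = 157590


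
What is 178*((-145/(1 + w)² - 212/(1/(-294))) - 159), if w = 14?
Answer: 497968528/45 ≈ 1.1066e+7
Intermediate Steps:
178*((-145/(1 + w)² - 212/(1/(-294))) - 159) = 178*((-145/(1 + 14)² - 212/(1/(-294))) - 159) = 178*((-145/(15²) - 212/(-1/294)) - 159) = 178*((-145/225 - 212*(-294)) - 159) = 178*((-145*1/225 + 62328) - 159) = 178*((-29/45 + 62328) - 159) = 178*(2804731/45 - 159) = 178*(2797576/45) = 497968528/45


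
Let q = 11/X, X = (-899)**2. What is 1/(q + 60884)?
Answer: 808201/49206509695 ≈ 1.6425e-5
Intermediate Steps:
X = 808201
q = 11/808201 ≈ 1.3610e-5
1/(q + 60884) = 1/(11/808201 + 60884) = 1/(49206509695/808201) = 808201/49206509695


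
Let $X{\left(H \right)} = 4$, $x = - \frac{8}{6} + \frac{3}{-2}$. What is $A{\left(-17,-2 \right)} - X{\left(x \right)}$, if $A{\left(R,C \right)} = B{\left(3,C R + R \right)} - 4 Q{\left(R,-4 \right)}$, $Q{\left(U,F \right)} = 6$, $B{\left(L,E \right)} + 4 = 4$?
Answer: $-28$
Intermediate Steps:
$B{\left(L,E \right)} = 0$ ($B{\left(L,E \right)} = -4 + 4 = 0$)
$x = - \frac{17}{6}$ ($x = \left(-8\right) \frac{1}{6} + 3 \left(- \frac{1}{2}\right) = - \frac{4}{3} - \frac{3}{2} = - \frac{17}{6} \approx -2.8333$)
$A{\left(R,C \right)} = -24$ ($A{\left(R,C \right)} = 0 - 24 = -24$)
$A{\left(-17,-2 \right)} - X{\left(x \right)} = -24 - 4 = -28$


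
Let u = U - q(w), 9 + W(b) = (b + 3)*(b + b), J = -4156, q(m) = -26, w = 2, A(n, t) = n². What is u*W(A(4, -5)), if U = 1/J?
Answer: 64724945/4156 ≈ 15574.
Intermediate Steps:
W(b) = -9 + 2*b*(3 + b) (W(b) = -9 + (b + 3)*(b + b) = -9 + (3 + b)*(2*b) = -9 + 2*b*(3 + b))
U = -1/4156 (U = 1/(-4156) = -1/4156 ≈ -0.00024062)
u = 108055/4156 (u = -1/4156 - 1*(-26) = -1/4156 + 26 = 108055/4156 ≈ 26.000)
u*W(A(4, -5)) = 108055*(-9 + 2*(4²)² + 6*4²)/4156 = 108055*(-9 + 2*16² + 6*16)/4156 = 108055*(-9 + 2*256 + 96)/4156 = 108055*(-9 + 512 + 96)/4156 = (108055/4156)*599 = 64724945/4156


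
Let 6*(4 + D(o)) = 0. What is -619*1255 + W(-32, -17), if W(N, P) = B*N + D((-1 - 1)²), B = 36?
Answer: -778001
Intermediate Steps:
D(o) = -4 (D(o) = -4 + (⅙)*0 = -4 + 0 = -4)
W(N, P) = -4 + 36*N (W(N, P) = 36*N - 4 = -4 + 36*N)
-619*1255 + W(-32, -17) = -619*1255 + (-4 + 36*(-32)) = -776845 + (-4 - 1152) = -776845 - 1156 = -778001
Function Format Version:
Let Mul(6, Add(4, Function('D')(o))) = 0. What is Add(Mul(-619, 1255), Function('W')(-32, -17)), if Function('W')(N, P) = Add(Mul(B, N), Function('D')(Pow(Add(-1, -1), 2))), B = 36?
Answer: -778001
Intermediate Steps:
Function('D')(o) = -4 (Function('D')(o) = Add(-4, Mul(Rational(1, 6), 0)) = Add(-4, 0) = -4)
Function('W')(N, P) = Add(-4, Mul(36, N)) (Function('W')(N, P) = Add(Mul(36, N), -4) = Add(-4, Mul(36, N)))
Add(Mul(-619, 1255), Function('W')(-32, -17)) = Add(Mul(-619, 1255), Add(-4, Mul(36, -32))) = Add(-776845, Add(-4, -1152)) = Add(-776845, -1156) = -778001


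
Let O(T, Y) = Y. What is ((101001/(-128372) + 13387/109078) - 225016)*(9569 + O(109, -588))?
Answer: -14148710365316714985/7001280508 ≈ -2.0209e+9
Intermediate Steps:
((101001/(-128372) + 13387/109078) - 225016)*(9569 + O(109, -588)) = ((101001/(-128372) + 13387/109078) - 225016)*(9569 - 588) = ((101001*(-1/128372) + 13387*(1/109078)) - 225016)*8981 = ((-101001/128372 + 13387/109078) - 225016)*8981 = (-4649235557/7001280508 - 225016)*8981 = -1575404784023685/7001280508*8981 = -14148710365316714985/7001280508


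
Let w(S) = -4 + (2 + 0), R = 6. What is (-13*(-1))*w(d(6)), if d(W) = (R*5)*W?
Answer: -26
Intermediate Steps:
d(W) = 30*W (d(W) = (6*5)*W = 30*W)
w(S) = -2 (w(S) = -4 + 2 = -2)
(-13*(-1))*w(d(6)) = -13*(-1)*(-2) = 13*(-2) = -26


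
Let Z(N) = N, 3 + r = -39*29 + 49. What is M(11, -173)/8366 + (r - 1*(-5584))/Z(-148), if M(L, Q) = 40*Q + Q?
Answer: -19344199/619084 ≈ -31.246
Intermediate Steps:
r = -1085 (r = -3 + (-39*29 + 49) = -3 + (-1131 + 49) = -3 - 1082 = -1085)
M(L, Q) = 41*Q
M(11, -173)/8366 + (r - 1*(-5584))/Z(-148) = (41*(-173))/8366 + (-1085 - 1*(-5584))/(-148) = -7093*1/8366 + (-1085 + 5584)*(-1/148) = -7093/8366 + 4499*(-1/148) = -7093/8366 - 4499/148 = -19344199/619084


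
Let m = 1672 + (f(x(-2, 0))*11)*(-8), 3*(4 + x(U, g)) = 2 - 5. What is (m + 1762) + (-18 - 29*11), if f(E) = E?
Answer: 3537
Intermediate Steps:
x(U, g) = -5 (x(U, g) = -4 + (2 - 5)/3 = -4 + (⅓)*(-3) = -4 - 1 = -5)
m = 2112 (m = 1672 - 5*11*(-8) = 1672 - 55*(-8) = 1672 + 440 = 2112)
(m + 1762) + (-18 - 29*11) = (2112 + 1762) + (-18 - 29*11) = 3874 + (-18 - 319) = 3874 - 337 = 3537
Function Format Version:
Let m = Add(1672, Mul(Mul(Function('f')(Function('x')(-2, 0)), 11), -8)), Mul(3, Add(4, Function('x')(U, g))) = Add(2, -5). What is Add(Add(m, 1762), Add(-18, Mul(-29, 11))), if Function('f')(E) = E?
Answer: 3537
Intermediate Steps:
Function('x')(U, g) = -5 (Function('x')(U, g) = Add(-4, Mul(Rational(1, 3), Add(2, -5))) = Add(-4, Mul(Rational(1, 3), -3)) = Add(-4, -1) = -5)
m = 2112 (m = Add(1672, Mul(Mul(-5, 11), -8)) = Add(1672, Mul(-55, -8)) = Add(1672, 440) = 2112)
Add(Add(m, 1762), Add(-18, Mul(-29, 11))) = Add(Add(2112, 1762), Add(-18, Mul(-29, 11))) = Add(3874, Add(-18, -319)) = Add(3874, -337) = 3537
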